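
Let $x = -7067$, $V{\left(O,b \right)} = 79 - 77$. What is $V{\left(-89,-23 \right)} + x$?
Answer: $-7065$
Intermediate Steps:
$V{\left(O,b \right)} = 2$ ($V{\left(O,b \right)} = 79 - 77 = 2$)
$V{\left(-89,-23 \right)} + x = 2 - 7067 = -7065$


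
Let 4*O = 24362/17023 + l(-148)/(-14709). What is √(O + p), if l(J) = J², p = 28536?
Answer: √7156346512496994161718/500782614 ≈ 168.93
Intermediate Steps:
O = -7265567/500782614 (O = (24362/17023 + (-148)²/(-14709))/4 = (24362*(1/17023) + 21904*(-1/14709))/4 = (24362/17023 - 21904/14709)/4 = (¼)*(-14531134/250391307) = -7265567/500782614 ≈ -0.014508)
√(O + p) = √(-7265567/500782614 + 28536) = √(14290325407537/500782614) = √7156346512496994161718/500782614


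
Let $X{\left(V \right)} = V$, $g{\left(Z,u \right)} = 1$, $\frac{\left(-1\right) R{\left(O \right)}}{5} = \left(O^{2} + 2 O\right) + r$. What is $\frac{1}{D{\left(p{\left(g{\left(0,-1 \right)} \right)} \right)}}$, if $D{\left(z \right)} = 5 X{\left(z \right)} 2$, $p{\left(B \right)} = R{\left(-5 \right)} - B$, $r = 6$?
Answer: $- \frac{1}{1060} \approx -0.0009434$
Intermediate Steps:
$R{\left(O \right)} = -30 - 10 O - 5 O^{2}$ ($R{\left(O \right)} = - 5 \left(\left(O^{2} + 2 O\right) + 6\right) = - 5 \left(6 + O^{2} + 2 O\right) = -30 - 10 O - 5 O^{2}$)
$p{\left(B \right)} = -105 - B$ ($p{\left(B \right)} = \left(-30 - -50 - 5 \left(-5\right)^{2}\right) - B = \left(-30 + 50 - 125\right) - B = -105 - B$)
$D{\left(z \right)} = 10 z$ ($D{\left(z \right)} = 5 z 2 = 10 z$)
$\frac{1}{D{\left(p{\left(g{\left(0,-1 \right)} \right)} \right)}} = \frac{1}{10 \left(-105 - 1\right)} = \frac{1}{10 \left(-106\right)} = \frac{1}{-1060} = - \frac{1}{1060}$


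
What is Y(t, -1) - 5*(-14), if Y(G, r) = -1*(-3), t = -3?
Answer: 73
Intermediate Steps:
Y(G, r) = 3
Y(t, -1) - 5*(-14) = 3 - 5*(-14) = 3 + 70 = 73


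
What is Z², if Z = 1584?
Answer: 2509056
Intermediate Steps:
Z² = 1584² = 2509056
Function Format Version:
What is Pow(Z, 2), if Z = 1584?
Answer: 2509056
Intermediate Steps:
Pow(Z, 2) = Pow(1584, 2) = 2509056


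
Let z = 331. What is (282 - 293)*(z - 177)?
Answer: -1694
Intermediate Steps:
(282 - 293)*(z - 177) = (282 - 293)*(331 - 177) = -11*154 = -1694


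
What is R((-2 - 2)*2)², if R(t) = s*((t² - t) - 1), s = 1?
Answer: 5041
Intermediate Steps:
R(t) = -1 + t² - t (R(t) = 1*((t² - t) - 1) = 1*(-1 + t² - t) = -1 + t² - t)
R((-2 - 2)*2)² = (-1 + ((-2 - 2)*2)² - (-2 - 2)*2)² = (-1 + (-4*2)² - (-4)*2)² = (-1 + (-8)² - 1*(-8))² = (-1 + 64 + 8)² = 71² = 5041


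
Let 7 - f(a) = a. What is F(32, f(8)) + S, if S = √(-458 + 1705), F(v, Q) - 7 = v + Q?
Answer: 38 + √1247 ≈ 73.313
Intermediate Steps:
f(a) = 7 - a
F(v, Q) = 7 + Q + v (F(v, Q) = 7 + (v + Q) = 7 + (Q + v) = 7 + Q + v)
S = √1247 ≈ 35.313
F(32, f(8)) + S = (7 + (7 - 1*8) + 32) + √1247 = (7 + (7 - 8) + 32) + √1247 = (7 - 1 + 32) + √1247 = 38 + √1247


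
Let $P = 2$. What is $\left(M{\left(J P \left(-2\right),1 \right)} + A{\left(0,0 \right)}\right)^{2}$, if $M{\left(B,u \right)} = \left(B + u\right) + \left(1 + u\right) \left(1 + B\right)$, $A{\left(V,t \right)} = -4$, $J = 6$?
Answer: $5329$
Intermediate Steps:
$M{\left(B,u \right)} = B + u + \left(1 + B\right) \left(1 + u\right)$ ($M{\left(B,u \right)} = \left(B + u\right) + \left(1 + B\right) \left(1 + u\right) = B + u + \left(1 + B\right) \left(1 + u\right)$)
$\left(M{\left(J P \left(-2\right),1 \right)} + A{\left(0,0 \right)}\right)^{2} = \left(\left(1 + 2 \cdot 6 \cdot 2 \left(-2\right) + 2 \cdot 1 + 6 \cdot 2 \left(-2\right) 1\right) - 4\right)^{2} = \left(\left(1 + 2 \cdot 12 \left(-2\right) + 2 + 12 \left(-2\right) 1\right) - 4\right)^{2} = \left(\left(1 + 2 \left(-24\right) + 2 - 24\right) - 4\right)^{2} = \left(\left(1 - 48 + 2 - 24\right) - 4\right)^{2} = \left(-69 - 4\right)^{2} = \left(-73\right)^{2} = 5329$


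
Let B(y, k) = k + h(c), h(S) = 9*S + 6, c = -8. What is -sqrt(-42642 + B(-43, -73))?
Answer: -I*sqrt(42781) ≈ -206.84*I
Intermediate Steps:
h(S) = 6 + 9*S
B(y, k) = -66 + k (B(y, k) = k + (6 + 9*(-8)) = k + (6 - 72) = k - 66 = -66 + k)
-sqrt(-42642 + B(-43, -73)) = -sqrt(-42642 + (-66 - 73)) = -sqrt(-42642 - 139) = -sqrt(-42781) = -I*sqrt(42781)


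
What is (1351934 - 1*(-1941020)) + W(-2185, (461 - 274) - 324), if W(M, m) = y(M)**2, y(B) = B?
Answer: 8067179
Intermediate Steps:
W(M, m) = M**2
(1351934 - 1*(-1941020)) + W(-2185, (461 - 274) - 324) = (1351934 - 1*(-1941020)) + (-2185)**2 = (1351934 + 1941020) + 4774225 = 3292954 + 4774225 = 8067179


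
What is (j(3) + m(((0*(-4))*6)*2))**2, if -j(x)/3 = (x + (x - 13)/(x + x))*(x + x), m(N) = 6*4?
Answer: 0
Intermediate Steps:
m(N) = 24
j(x) = -6*x*(x + (-13 + x)/(2*x)) (j(x) = -3*(x + (x - 13)/(x + x))*(x + x) = -3*(x + (-13 + x)/((2*x)))*2*x = -3*(x + (-13 + x)*(1/(2*x)))*2*x = -3*(x + (-13 + x)/(2*x))*2*x = -6*x*(x + (-13 + x)/(2*x)))
(j(3) + m(((0*(-4))*6)*2))**2 = ((39 - 6*3**2 - 3*3) + 24)**2 = ((39 - 6*9 - 9) + 24)**2 = ((39 - 54 - 9) + 24)**2 = (-24 + 24)**2 = 0**2 = 0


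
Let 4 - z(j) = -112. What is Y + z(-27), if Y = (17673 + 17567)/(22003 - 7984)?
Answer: 1661444/14019 ≈ 118.51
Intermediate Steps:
Y = 35240/14019 ≈ 2.5137
z(j) = 116 (z(j) = 4 - 1*(-112) = 4 + 112 = 116)
Y + z(-27) = 35240/14019 + 116 = 1661444/14019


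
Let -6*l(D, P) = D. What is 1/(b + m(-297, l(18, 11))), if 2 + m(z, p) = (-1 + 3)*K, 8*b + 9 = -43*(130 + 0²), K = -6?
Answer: -8/5711 ≈ -0.0014008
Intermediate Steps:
l(D, P) = -D/6
b = -5599/8 (b = -9/8 + (-43*(130 + 0²))/8 = -9/8 + (-43*(130 + 0))/8 = -9/8 + (-43*130)/8 = -9/8 + (⅛)*(-5590) = -9/8 - 2795/4 = -5599/8 ≈ -699.88)
m(z, p) = -14 (m(z, p) = -2 + (-1 + 3)*(-6) = -2 + 2*(-6) = -2 - 12 = -14)
1/(b + m(-297, l(18, 11))) = 1/(-5599/8 - 14) = 1/(-5711/8) = -8/5711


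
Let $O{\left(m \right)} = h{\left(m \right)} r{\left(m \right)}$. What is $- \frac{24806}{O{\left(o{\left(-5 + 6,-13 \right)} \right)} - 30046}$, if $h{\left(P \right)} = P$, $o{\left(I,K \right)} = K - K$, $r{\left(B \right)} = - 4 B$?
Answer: $\frac{12403}{15023} \approx 0.8256$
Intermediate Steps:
$o{\left(I,K \right)} = 0$
$O{\left(m \right)} = - 4 m^{2}$ ($O{\left(m \right)} = m \left(- 4 m\right) = - 4 m^{2}$)
$- \frac{24806}{O{\left(o{\left(-5 + 6,-13 \right)} \right)} - 30046} = - \frac{24806}{- 4 \cdot 0^{2} - 30046} = - \frac{24806}{\left(-4\right) 0 - 30046} = - \frac{24806}{0 - 30046} = - \frac{24806}{-30046} = \left(-24806\right) \left(- \frac{1}{30046}\right) = \frac{12403}{15023}$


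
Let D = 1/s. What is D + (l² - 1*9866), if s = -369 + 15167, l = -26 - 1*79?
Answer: 17150883/14798 ≈ 1159.0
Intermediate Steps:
l = -105 (l = -26 - 79 = -105)
s = 14798
D = 1/14798 ≈ 6.7577e-5
D + (l² - 1*9866) = 1/14798 + ((-105)² - 1*9866) = 1/14798 + (11025 - 9866) = 1/14798 + 1159 = 17150883/14798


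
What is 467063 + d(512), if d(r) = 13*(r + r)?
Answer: 480375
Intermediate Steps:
d(r) = 26*r (d(r) = 13*(2*r) = 26*r)
467063 + d(512) = 467063 + 26*512 = 467063 + 13312 = 480375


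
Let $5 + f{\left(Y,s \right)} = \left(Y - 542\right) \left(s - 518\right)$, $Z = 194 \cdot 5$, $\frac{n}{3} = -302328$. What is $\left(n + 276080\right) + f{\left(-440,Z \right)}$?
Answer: $-1074773$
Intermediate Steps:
$n = -906984$ ($n = 3 \left(-302328\right) = -906984$)
$Z = 970$
$f{\left(Y,s \right)} = -5 + \left(-542 + Y\right) \left(-518 + s\right)$ ($f{\left(Y,s \right)} = -5 + \left(Y - 542\right) \left(s - 518\right) = -5 + \left(-542 + Y\right) \left(-518 + s\right)$)
$\left(n + 276080\right) + f{\left(-440,Z \right)} = \left(-906984 + 276080\right) - 443869 = -630904 + \left(280751 - 525740 + 227920 - 426800\right) = -630904 - 443869 = -1074773$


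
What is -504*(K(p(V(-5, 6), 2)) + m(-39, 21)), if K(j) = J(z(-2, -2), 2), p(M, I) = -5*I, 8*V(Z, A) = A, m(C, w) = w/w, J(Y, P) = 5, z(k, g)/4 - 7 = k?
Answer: -3024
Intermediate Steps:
z(k, g) = 28 + 4*k
m(C, w) = 1
V(Z, A) = A/8
K(j) = 5
-504*(K(p(V(-5, 6), 2)) + m(-39, 21)) = -504*(5 + 1) = -504*6 = -3024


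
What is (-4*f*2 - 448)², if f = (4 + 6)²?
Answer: 1557504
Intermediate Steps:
f = 100 (f = 10² = 100)
(-4*f*2 - 448)² = (-4*100*2 - 448)² = (-400*2 - 448)² = (-800 - 448)² = (-1248)² = 1557504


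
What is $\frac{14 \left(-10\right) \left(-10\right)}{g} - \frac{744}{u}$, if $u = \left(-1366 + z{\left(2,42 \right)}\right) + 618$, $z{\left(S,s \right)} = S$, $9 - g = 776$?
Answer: $- \frac{236876}{286091} \approx -0.82797$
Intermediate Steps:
$g = -767$ ($g = 9 - 776 = -767$)
$u = -746$ ($u = \left(-1366 + 2\right) + 618 = -1364 + 618 = -746$)
$\frac{14 \left(-10\right) \left(-10\right)}{g} - \frac{744}{u} = \frac{14 \left(-10\right) \left(-10\right)}{-767} - \frac{744}{-746} = \left(-140\right) \left(-10\right) \left(- \frac{1}{767}\right) - - \frac{372}{373} = 1400 \left(- \frac{1}{767}\right) + \frac{372}{373} = - \frac{1400}{767} + \frac{372}{373} = - \frac{236876}{286091}$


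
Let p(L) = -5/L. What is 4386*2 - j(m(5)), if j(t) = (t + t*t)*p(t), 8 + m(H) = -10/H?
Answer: 8727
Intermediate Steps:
m(H) = -8 - 10/H
j(t) = -5*(t + t**2)/t (j(t) = (t + t*t)*(-5/t) = (t + t**2)*(-5/t) = -5*(t + t**2)/t)
4386*2 - j(m(5)) = 4386*2 - (-5 - 5*(-8 - 10/5)) = 8772 - (-5 - 5*(-8 - 10*1/5)) = 8772 - (-5 - 5*(-8 - 2)) = 8772 - (-5 - 5*(-10)) = 8772 - (-5 + 50) = 8772 - 1*45 = 8772 - 45 = 8727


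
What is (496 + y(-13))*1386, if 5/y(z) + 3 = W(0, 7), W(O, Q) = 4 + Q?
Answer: 2753289/4 ≈ 6.8832e+5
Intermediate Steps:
y(z) = 5/8 (y(z) = 5/(-3 + (4 + 7)) = 5/(-3 + 11) = 5/8)
(496 + y(-13))*1386 = (496 + 5/8)*1386 = (3973/8)*1386 = 2753289/4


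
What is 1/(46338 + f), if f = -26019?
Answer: 1/20319 ≈ 4.9215e-5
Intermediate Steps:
1/(46338 + f) = 1/(46338 - 26019) = 1/20319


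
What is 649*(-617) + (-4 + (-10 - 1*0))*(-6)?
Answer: -400349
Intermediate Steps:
649*(-617) + (-4 + (-10 - 1*0))*(-6) = -400433 + (-4 + (-10 + 0))*(-6) = -400433 + (-4 - 10)*(-6) = -400433 - 14*(-6) = -400433 + 84 = -400349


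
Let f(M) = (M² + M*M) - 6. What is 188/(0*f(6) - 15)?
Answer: -188/15 ≈ -12.533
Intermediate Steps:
f(M) = -6 + 2*M² (f(M) = (M² + M²) - 6 = 2*M² - 6 = -6 + 2*M²)
188/(0*f(6) - 15) = 188/(0*(-6 + 2*6²) - 15) = 188/(0*(-6 + 2*36) - 15) = 188/(0*(-6 + 72) - 15) = 188/(0*66 - 15) = 188/(0 - 15) = 188/(-15) = 188*(-1/15) = -188/15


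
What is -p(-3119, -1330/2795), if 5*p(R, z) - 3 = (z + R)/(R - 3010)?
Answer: -2404424/3426111 ≈ -0.70179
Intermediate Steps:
p(R, z) = 3/5 + (R + z)/(5*(-3010 + R)) (p(R, z) = 3/5 + ((z + R)/(R - 3010))/5 = 3/5 + ((R + z)/(-3010 + R))/5 = 3/5 + (R + z)/(5*(-3010 + R)))
-p(-3119, -1330/2795) = -(-9030 - 1330/2795 + 4*(-3119))/(5*(-3010 - 3119)) = -(-9030 - 1330*1/2795 - 12476)/(5*(-6129)) = -(-1)*(-9030 - 266/559 - 12476)/(5*6129) = -(-1)*(-12022120)/(5*6129*559) = -1*2404424/3426111 = -2404424/3426111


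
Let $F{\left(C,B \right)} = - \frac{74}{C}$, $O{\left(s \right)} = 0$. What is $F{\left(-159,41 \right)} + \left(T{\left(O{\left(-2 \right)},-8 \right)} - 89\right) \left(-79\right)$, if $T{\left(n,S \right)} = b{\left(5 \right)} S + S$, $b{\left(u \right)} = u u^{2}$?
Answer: $\frac{13779491}{159} \approx 86664.0$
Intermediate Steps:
$b{\left(u \right)} = u^{3}$
$T{\left(n,S \right)} = 126 S$ ($T{\left(n,S \right)} = 5^{3} S + S = 125 S + S = 126 S$)
$F{\left(-159,41 \right)} + \left(T{\left(O{\left(-2 \right)},-8 \right)} - 89\right) \left(-79\right) = - \frac{74}{-159} + \left(126 \left(-8\right) - 89\right) \left(-79\right) = \left(-74\right) \left(- \frac{1}{159}\right) + \left(-1008 - 89\right) \left(-79\right) = \frac{74}{159} - -86663 = \frac{74}{159} + 86663 = \frac{13779491}{159}$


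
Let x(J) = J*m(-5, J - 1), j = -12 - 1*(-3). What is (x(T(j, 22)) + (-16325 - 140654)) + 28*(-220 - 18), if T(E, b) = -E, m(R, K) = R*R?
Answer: -163418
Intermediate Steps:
m(R, K) = R²
j = -9 (j = -12 + 3 = -9)
x(J) = 25*J (x(J) = J*(-5)² = J*25 = 25*J)
(x(T(j, 22)) + (-16325 - 140654)) + 28*(-220 - 18) = (25*(-1*(-9)) + (-16325 - 140654)) + 28*(-220 - 18) = (25*9 - 156979) + 28*(-238) = (225 - 156979) - 6664 = -156754 - 6664 = -163418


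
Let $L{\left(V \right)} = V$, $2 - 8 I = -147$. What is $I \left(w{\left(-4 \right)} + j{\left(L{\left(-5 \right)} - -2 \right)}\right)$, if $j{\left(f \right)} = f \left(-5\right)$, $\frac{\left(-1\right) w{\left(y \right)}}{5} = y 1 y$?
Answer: $- \frac{9685}{8} \approx -1210.6$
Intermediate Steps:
$I = \frac{149}{8}$ ($I = \frac{1}{4} - - \frac{147}{8} = \frac{1}{4} + \frac{147}{8} = \frac{149}{8} \approx 18.625$)
$w{\left(y \right)} = - 5 y^{2}$ ($w{\left(y \right)} = - 5 y 1 y = - 5 y y = - 5 y^{2}$)
$j{\left(f \right)} = - 5 f$
$I \left(w{\left(-4 \right)} + j{\left(L{\left(-5 \right)} - -2 \right)}\right) = \frac{149 \left(- 5 \left(-4\right)^{2} - 5 \left(-5 - -2\right)\right)}{8} = \frac{149 \left(\left(-5\right) 16 - 5 \left(-5 + 2\right)\right)}{8} = \frac{149 \left(-80 - -15\right)}{8} = \frac{149 \left(-80 + 15\right)}{8} = \frac{149}{8} \left(-65\right) = - \frac{9685}{8}$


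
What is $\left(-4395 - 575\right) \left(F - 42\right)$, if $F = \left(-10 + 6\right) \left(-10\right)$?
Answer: $9940$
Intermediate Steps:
$F = 40$ ($F = \left(-4\right) \left(-10\right) = 40$)
$\left(-4395 - 575\right) \left(F - 42\right) = \left(-4395 - 575\right) \left(40 - 42\right) = - 4970 \left(40 - 42\right) = \left(-4970\right) \left(-2\right) = 9940$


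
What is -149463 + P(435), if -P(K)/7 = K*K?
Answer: -1474038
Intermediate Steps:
P(K) = -7*K² (P(K) = -7*K*K = -7*K²)
-149463 + P(435) = -149463 - 7*435² = -149463 - 7*189225 = -149463 - 1324575 = -1474038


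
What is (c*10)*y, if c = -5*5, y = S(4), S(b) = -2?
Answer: 500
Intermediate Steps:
y = -2
c = -25
(c*10)*y = -25*10*(-2) = -250*(-2) = 500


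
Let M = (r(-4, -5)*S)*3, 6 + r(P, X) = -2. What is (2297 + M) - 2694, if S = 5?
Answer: -517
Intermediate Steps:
r(P, X) = -8 (r(P, X) = -6 - 2 = -8)
M = -120 (M = -8*5*3 = -40*3 = -120)
(2297 + M) - 2694 = (2297 - 120) - 2694 = 2177 - 2694 = -517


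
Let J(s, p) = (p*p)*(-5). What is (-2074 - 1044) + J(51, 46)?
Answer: -13698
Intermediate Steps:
J(s, p) = -5*p**2 (J(s, p) = p**2*(-5) = -5*p**2)
(-2074 - 1044) + J(51, 46) = (-2074 - 1044) - 5*46**2 = -3118 - 5*2116 = -3118 - 10580 = -13698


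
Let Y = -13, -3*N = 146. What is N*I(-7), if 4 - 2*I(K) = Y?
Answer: -1241/3 ≈ -413.67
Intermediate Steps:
N = -146/3 (N = -1/3*146 = -146/3 ≈ -48.667)
I(K) = 17/2 (I(K) = 2 - 1/2*(-13) = 2 + 13/2 = 17/2)
N*I(-7) = -146/3*17/2 = -1241/3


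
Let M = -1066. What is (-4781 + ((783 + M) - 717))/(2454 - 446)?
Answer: -5781/2008 ≈ -2.8790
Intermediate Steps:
(-4781 + ((783 + M) - 717))/(2454 - 446) = (-4781 + ((783 - 1066) - 717))/(2454 - 446) = (-4781 + (-283 - 717))/2008 = (-4781 - 1000)*(1/2008) = -5781*1/2008 = -5781/2008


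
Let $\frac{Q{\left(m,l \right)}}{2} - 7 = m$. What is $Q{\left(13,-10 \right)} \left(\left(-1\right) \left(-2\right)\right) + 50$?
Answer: $130$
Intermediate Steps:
$Q{\left(m,l \right)} = 14 + 2 m$
$Q{\left(13,-10 \right)} \left(\left(-1\right) \left(-2\right)\right) + 50 = \left(14 + 2 \cdot 13\right) \left(\left(-1\right) \left(-2\right)\right) + 50 = \left(14 + 26\right) 2 + 50 = 40 \cdot 2 + 50 = 80 + 50 = 130$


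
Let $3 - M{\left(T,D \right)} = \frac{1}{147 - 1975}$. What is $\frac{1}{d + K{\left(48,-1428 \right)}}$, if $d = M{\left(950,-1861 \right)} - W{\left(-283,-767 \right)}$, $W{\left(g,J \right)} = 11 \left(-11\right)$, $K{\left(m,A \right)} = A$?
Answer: $- \frac{1828}{2383711} \approx -0.00076687$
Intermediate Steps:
$W{\left(g,J \right)} = -121$
$M{\left(T,D \right)} = \frac{5485}{1828}$ ($M{\left(T,D \right)} = 3 - \frac{1}{147 - 1975} = 3 - \frac{1}{-1828} = 3 - - \frac{1}{1828} = 3 + \frac{1}{1828} = \frac{5485}{1828}$)
$d = \frac{226673}{1828}$ ($d = \frac{5485}{1828} - -121 = \frac{5485}{1828} + 121 = \frac{226673}{1828} \approx 124.0$)
$\frac{1}{d + K{\left(48,-1428 \right)}} = \frac{1}{\frac{226673}{1828} - 1428} = \frac{1}{- \frac{2383711}{1828}} = - \frac{1828}{2383711}$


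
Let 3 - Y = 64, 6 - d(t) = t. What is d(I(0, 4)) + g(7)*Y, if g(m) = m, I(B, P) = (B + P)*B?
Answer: -421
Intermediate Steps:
I(B, P) = B*(B + P)
d(t) = 6 - t
Y = -61 (Y = 3 - 1*64 = 3 - 64 = -61)
d(I(0, 4)) + g(7)*Y = (6 - 0*(0 + 4)) + 7*(-61) = (6 - 0*4) - 427 = (6 - 1*0) - 427 = (6 + 0) - 427 = 6 - 427 = -421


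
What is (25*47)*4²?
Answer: 18800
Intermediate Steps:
(25*47)*4² = 1175*16 = 18800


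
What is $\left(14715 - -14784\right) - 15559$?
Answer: $13940$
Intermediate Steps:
$\left(14715 - -14784\right) - 15559 = \left(14715 + 14784\right) - 15559 = 29499 - 15559 = 13940$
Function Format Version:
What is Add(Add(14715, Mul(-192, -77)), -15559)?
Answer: 13940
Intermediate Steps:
Add(Add(14715, Mul(-192, -77)), -15559) = Add(Add(14715, 14784), -15559) = Add(29499, -15559) = 13940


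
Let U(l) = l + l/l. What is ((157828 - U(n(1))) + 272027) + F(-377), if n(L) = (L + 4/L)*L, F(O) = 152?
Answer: 430001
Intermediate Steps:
n(L) = L*(L + 4/L)
U(l) = 1 + l (U(l) = l + 1 = 1 + l)
((157828 - U(n(1))) + 272027) + F(-377) = ((157828 - (1 + (4 + 1²))) + 272027) + 152 = ((157828 - (1 + (4 + 1))) + 272027) + 152 = ((157828 - (1 + 5)) + 272027) + 152 = ((157828 - 1*6) + 272027) + 152 = ((157828 - 6) + 272027) + 152 = (157822 + 272027) + 152 = 429849 + 152 = 430001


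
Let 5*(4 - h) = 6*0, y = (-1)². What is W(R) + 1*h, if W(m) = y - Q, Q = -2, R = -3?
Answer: 7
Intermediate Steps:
y = 1
h = 4 (h = 4 - 6*0/5 = 4 - ⅕*0 = 4 + 0 = 4)
W(m) = 3 (W(m) = 1 - 1*(-2) = 1 + 2 = 3)
W(R) + 1*h = 3 + 1*4 = 3 + 4 = 7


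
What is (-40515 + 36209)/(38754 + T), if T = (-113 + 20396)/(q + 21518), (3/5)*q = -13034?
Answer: -2652496/23811615 ≈ -0.11140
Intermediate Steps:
q = -65170/3 (q = (5/3)*(-13034) = -65170/3 ≈ -21723.)
T = -60849/616 (T = (-113 + 20396)/(-65170/3 + 21518) = 20283/(-616/3) = 20283*(-3/616) = -60849/616 ≈ -98.781)
(-40515 + 36209)/(38754 + T) = (-40515 + 36209)/(38754 - 60849/616) = -4306/23811615/616 = -4306*616/23811615 = -2652496/23811615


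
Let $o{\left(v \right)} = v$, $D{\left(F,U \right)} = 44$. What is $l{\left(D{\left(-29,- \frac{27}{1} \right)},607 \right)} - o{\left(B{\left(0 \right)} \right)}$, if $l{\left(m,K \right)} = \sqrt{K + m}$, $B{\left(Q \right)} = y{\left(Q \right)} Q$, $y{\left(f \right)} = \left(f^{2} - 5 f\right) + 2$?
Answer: $\sqrt{651} \approx 25.515$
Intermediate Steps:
$y{\left(f \right)} = 2 + f^{2} - 5 f$
$B{\left(Q \right)} = Q \left(2 + Q^{2} - 5 Q\right)$ ($B{\left(Q \right)} = \left(2 + Q^{2} - 5 Q\right) Q = Q \left(2 + Q^{2} - 5 Q\right)$)
$l{\left(D{\left(-29,- \frac{27}{1} \right)},607 \right)} - o{\left(B{\left(0 \right)} \right)} = \sqrt{607 + 44} - 0 \left(2 + 0^{2} - 0\right) = \sqrt{651} - 0 \left(2 + 0 + 0\right) = \sqrt{651} - 0 \cdot 2 = \sqrt{651} - 0 = \sqrt{651} + 0 = \sqrt{651}$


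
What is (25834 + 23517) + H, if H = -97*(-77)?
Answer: 56820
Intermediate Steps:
H = 7469
(25834 + 23517) + H = (25834 + 23517) + 7469 = 49351 + 7469 = 56820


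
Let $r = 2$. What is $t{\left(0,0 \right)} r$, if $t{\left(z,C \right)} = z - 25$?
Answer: $-50$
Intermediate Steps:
$t{\left(z,C \right)} = -25 + z$ ($t{\left(z,C \right)} = z - 25 = -25 + z$)
$t{\left(0,0 \right)} r = \left(-25 + 0\right) 2 = \left(-25\right) 2 = -50$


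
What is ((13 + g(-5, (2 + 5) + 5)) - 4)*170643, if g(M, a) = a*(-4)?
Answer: -6655077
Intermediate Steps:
g(M, a) = -4*a
((13 + g(-5, (2 + 5) + 5)) - 4)*170643 = ((13 - 4*((2 + 5) + 5)) - 4)*170643 = ((13 - 4*(7 + 5)) - 4)*170643 = ((13 - 4*12) - 4)*170643 = ((13 - 48) - 4)*170643 = (-35 - 4)*170643 = -39*170643 = -6655077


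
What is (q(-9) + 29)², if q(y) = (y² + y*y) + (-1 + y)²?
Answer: 84681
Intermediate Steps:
q(y) = (-1 + y)² + 2*y² (q(y) = (y² + y²) + (-1 + y)² = 2*y² + (-1 + y)² = (-1 + y)² + 2*y²)
(q(-9) + 29)² = (((-1 - 9)² + 2*(-9)²) + 29)² = (((-10)² + 2*81) + 29)² = ((100 + 162) + 29)² = (262 + 29)² = 291² = 84681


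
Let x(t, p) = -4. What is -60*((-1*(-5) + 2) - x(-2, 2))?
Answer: -660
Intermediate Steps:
-60*((-1*(-5) + 2) - x(-2, 2)) = -60*((-1*(-5) + 2) - 1*(-4)) = -60*((5 + 2) + 4) = -60*(7 + 4) = -60*11 = -660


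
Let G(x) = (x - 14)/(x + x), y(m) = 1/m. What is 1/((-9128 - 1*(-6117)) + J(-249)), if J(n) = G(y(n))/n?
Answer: -498/1502965 ≈ -0.00033135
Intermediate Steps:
y(m) = 1/m
G(x) = (-14 + x)/(2*x) (G(x) = (-14 + x)/((2*x)) = (-14 + x)*(1/(2*x)) = (-14 + x)/(2*x))
J(n) = -7 + 1/(2*n) (J(n) = ((-14 + 1/n)/(2*(1/n)))/n = (n*(-14 + 1/n)/2)/n = -7 + 1/(2*n))
1/((-9128 - 1*(-6117)) + J(-249)) = 1/((-9128 - 1*(-6117)) + (-7 + (1/2)/(-249))) = 1/((-9128 + 6117) + (-7 + (1/2)*(-1/249))) = 1/(-3011 + (-7 - 1/498)) = 1/(-3011 - 3487/498) = 1/(-1502965/498) = -498/1502965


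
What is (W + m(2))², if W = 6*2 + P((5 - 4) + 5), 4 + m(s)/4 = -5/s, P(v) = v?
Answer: 64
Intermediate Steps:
m(s) = -16 - 20/s (m(s) = -16 + 4*(-5/s) = -16 - 20/s)
W = 18 (W = 6*2 + ((5 - 4) + 5) = 12 + (1 + 5) = 12 + 6 = 18)
(W + m(2))² = (18 + (-16 - 20/2))² = (18 + (-16 - 20*½))² = (18 + (-16 - 10))² = (18 - 26)² = (-8)² = 64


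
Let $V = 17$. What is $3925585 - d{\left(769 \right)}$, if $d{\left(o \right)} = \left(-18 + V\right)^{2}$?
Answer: $3925584$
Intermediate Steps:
$d{\left(o \right)} = 1$ ($d{\left(o \right)} = \left(-18 + 17\right)^{2} = \left(-1\right)^{2} = 1$)
$3925585 - d{\left(769 \right)} = 3925585 - 1 = 3925584$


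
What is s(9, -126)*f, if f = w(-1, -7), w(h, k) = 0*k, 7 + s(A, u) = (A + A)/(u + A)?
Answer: 0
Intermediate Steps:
s(A, u) = -7 + 2*A/(A + u) (s(A, u) = -7 + (A + A)/(u + A) = -7 + (2*A)/(A + u) = -7 + 2*A/(A + u))
w(h, k) = 0
f = 0
s(9, -126)*f = ((-7*(-126) - 5*9)/(9 - 126))*0 = ((882 - 45)/(-117))*0 = -1/117*837*0 = -93/13*0 = 0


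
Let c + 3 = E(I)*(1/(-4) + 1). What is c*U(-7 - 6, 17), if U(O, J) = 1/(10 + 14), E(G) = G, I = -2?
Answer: -3/16 ≈ -0.18750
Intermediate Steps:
U(O, J) = 1/24
c = -9/2 (c = -3 - 2*(1/(-4) + 1) = -3 - 2*(1*(-1/4) + 1) = -3 - 2*(-1/4 + 1) = -3 - 2*3/4 = -3 - 3/2 = -9/2 ≈ -4.5000)
c*U(-7 - 6, 17) = -9/2*1/24 = -3/16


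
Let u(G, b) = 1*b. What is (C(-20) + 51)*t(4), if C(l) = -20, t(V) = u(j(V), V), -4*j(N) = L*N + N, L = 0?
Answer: 124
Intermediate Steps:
j(N) = -N/4 (j(N) = -(0*N + N)/4 = -(0 + N)/4 = -N/4)
u(G, b) = b
t(V) = V
(C(-20) + 51)*t(4) = (-20 + 51)*4 = 31*4 = 124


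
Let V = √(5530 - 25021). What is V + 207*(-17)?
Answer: -3519 + I*√19491 ≈ -3519.0 + 139.61*I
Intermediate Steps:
V = I*√19491 (V = √(-19491) = I*√19491 ≈ 139.61*I)
V + 207*(-17) = I*√19491 + 207*(-17) = I*√19491 - 3519 = -3519 + I*√19491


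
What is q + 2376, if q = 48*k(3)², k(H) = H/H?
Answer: 2424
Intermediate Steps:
k(H) = 1
q = 48 (q = 48*1² = 48*1 = 48)
q + 2376 = 48 + 2376 = 2424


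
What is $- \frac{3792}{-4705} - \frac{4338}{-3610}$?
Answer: $\frac{3409941}{1698505} \approx 2.0076$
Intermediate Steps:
$- \frac{3792}{-4705} - \frac{4338}{-3610} = \left(-3792\right) \left(- \frac{1}{4705}\right) - - \frac{2169}{1805} = \frac{3792}{4705} + \frac{2169}{1805} = \frac{3409941}{1698505}$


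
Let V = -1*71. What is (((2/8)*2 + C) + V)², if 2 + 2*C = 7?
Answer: 4624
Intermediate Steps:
C = 5/2 (C = -1 + (½)*7 = -1 + 7/2 = 5/2 ≈ 2.5000)
V = -71
(((2/8)*2 + C) + V)² = (((2/8)*2 + 5/2) - 71)² = (((2*(⅛))*2 + 5/2) - 71)² = (((¼)*2 + 5/2) - 71)² = ((½ + 5/2) - 71)² = (3 - 71)² = (-68)² = 4624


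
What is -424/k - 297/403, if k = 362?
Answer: -139193/72943 ≈ -1.9082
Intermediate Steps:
-424/k - 297/403 = -424/362 - 297/403 = -424*1/362 - 297*1/403 = -212/181 - 297/403 = -139193/72943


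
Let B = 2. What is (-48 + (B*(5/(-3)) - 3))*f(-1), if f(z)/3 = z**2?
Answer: -163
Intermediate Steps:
f(z) = 3*z**2
(-48 + (B*(5/(-3)) - 3))*f(-1) = (-48 + (2*(5/(-3)) - 3))*(3*(-1)**2) = (-48 + (2*(5*(-1/3)) - 3))*(3*1) = (-48 + (2*(-5/3) - 3))*3 = (-48 + (-10/3 - 3))*3 = (-48 - 19/3)*3 = -163/3*3 = -163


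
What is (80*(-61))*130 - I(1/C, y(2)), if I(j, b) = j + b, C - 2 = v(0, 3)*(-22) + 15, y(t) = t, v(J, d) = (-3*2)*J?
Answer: -10784835/17 ≈ -6.3440e+5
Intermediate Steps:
v(J, d) = -6*J
C = 17 (C = 2 + (-6*0*(-22) + 15) = 2 + (0*(-22) + 15) = 2 + (0 + 15) = 2 + 15 = 17)
I(j, b) = b + j
(80*(-61))*130 - I(1/C, y(2)) = (80*(-61))*130 - (2 + 1/17) = -4880*130 - (2 + 1/17) = -634400 - 1*35/17 = -634400 - 35/17 = -10784835/17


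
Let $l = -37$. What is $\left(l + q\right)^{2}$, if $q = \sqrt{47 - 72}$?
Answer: $1344 - 370 i \approx 1344.0 - 370.0 i$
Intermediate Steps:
$q = 5 i$ ($q = \sqrt{-25} = 5 i \approx 5.0 i$)
$\left(l + q\right)^{2} = \left(-37 + 5 i\right)^{2}$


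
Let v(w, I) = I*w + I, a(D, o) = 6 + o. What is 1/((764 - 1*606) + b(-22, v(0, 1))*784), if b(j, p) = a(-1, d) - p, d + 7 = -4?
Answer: -1/4546 ≈ -0.00021997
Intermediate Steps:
d = -11 (d = -7 - 4 = -11)
v(w, I) = I + I*w
b(j, p) = -5 - p (b(j, p) = (6 - 11) - p = -5 - p)
1/((764 - 1*606) + b(-22, v(0, 1))*784) = 1/((764 - 1*606) + (-5 - (1 + 0))*784) = 1/((764 - 606) + (-5 - 1)*784) = 1/(158 + (-5 - 1*1)*784) = 1/(158 + (-5 - 1)*784) = 1/(158 - 6*784) = 1/(158 - 4704) = 1/(-4546) = -1/4546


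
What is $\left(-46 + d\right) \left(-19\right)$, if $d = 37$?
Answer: $171$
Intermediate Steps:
$\left(-46 + d\right) \left(-19\right) = \left(-46 + 37\right) \left(-19\right) = \left(-9\right) \left(-19\right) = 171$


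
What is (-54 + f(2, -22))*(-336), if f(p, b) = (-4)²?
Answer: 12768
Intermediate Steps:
f(p, b) = 16
(-54 + f(2, -22))*(-336) = (-54 + 16)*(-336) = -38*(-336) = 12768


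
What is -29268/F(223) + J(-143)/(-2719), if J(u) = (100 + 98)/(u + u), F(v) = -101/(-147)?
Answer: -152076790503/3570047 ≈ -42598.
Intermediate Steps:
F(v) = 101/147 (F(v) = -101*(-1/147) = 101/147)
J(u) = 99/u (J(u) = 198/((2*u)) = 198*(1/(2*u)) = 99/u)
-29268/F(223) + J(-143)/(-2719) = -29268/101/147 + (99/(-143))/(-2719) = -29268*147/101 + (99*(-1/143))*(-1/2719) = -4302396/101 - 9/13*(-1/2719) = -4302396/101 + 9/35347 = -152076790503/3570047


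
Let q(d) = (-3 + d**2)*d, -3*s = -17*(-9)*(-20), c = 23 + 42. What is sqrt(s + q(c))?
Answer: 5*sqrt(11018) ≈ 524.83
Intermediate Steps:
c = 65
s = 1020 (s = -(-17*(-9))*(-20)/3 = -51*(-20) = -1/3*(-3060) = 1020)
q(d) = d*(-3 + d**2)
sqrt(s + q(c)) = sqrt(1020 + 65*(-3 + 65**2)) = sqrt(1020 + 65*(-3 + 4225)) = sqrt(1020 + 65*4222) = sqrt(1020 + 274430) = sqrt(275450) = 5*sqrt(11018)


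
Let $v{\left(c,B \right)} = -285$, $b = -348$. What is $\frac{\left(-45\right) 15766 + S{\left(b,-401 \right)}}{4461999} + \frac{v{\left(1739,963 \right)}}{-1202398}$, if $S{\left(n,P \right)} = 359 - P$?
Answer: $- \frac{850879816865}{5365098673602} \approx -0.1586$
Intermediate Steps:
$\frac{\left(-45\right) 15766 + S{\left(b,-401 \right)}}{4461999} + \frac{v{\left(1739,963 \right)}}{-1202398} = \frac{\left(-45\right) 15766 + \left(359 - -401\right)}{4461999} - \frac{285}{-1202398} = \left(-709470 + \left(359 + 401\right)\right) \frac{1}{4461999} - - \frac{285}{1202398} = \left(-709470 + 760\right) \frac{1}{4461999} + \frac{285}{1202398} = \left(-708710\right) \frac{1}{4461999} + \frac{285}{1202398} = - \frac{708710}{4461999} + \frac{285}{1202398} = - \frac{850879816865}{5365098673602}$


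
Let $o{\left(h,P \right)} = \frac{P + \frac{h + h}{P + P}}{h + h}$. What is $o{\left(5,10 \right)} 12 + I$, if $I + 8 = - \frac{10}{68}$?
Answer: $\frac{757}{170} \approx 4.4529$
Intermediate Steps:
$I = - \frac{277}{34}$ ($I = -8 - \frac{10}{68} = -8 - \frac{5}{34} = - \frac{277}{34} \approx -8.1471$)
$o{\left(h,P \right)} = \frac{P + \frac{h}{P}}{2 h}$ ($o{\left(h,P \right)} = \frac{P + \frac{2 h}{2 P}}{2 h} = \left(P + 2 h \frac{1}{2 P}\right) \frac{1}{2 h} = \left(P + \frac{h}{P}\right) \frac{1}{2 h} = \frac{P + \frac{h}{P}}{2 h}$)
$o{\left(5,10 \right)} 12 + I = \frac{5 + 10^{2}}{2 \cdot 10 \cdot 5} \cdot 12 - \frac{277}{34} = \frac{1}{2} \cdot \frac{1}{10} \cdot \frac{1}{5} \left(5 + 100\right) 12 - \frac{277}{34} = \frac{1}{2} \cdot \frac{1}{10} \cdot \frac{1}{5} \cdot 105 \cdot 12 - \frac{277}{34} = \frac{21}{20} \cdot 12 - \frac{277}{34} = \frac{63}{5} - \frac{277}{34} = \frac{757}{170}$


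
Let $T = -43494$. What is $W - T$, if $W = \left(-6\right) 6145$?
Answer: $6624$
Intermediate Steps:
$W = -36870$
$W - T = -36870 - -43494 = -36870 + 43494 = 6624$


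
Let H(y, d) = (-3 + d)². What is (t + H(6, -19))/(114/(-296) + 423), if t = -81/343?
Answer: 24557788/21453621 ≈ 1.1447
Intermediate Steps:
t = -81/343 (t = -81*1/343 = -81/343 ≈ -0.23615)
(t + H(6, -19))/(114/(-296) + 423) = (-81/343 + (-3 - 19)²)/(114/(-296) + 423) = (-81/343 + (-22)²)/(114*(-1/296) + 423) = (-81/343 + 484)/(-57/148 + 423) = 165931/(343*(62547/148)) = (165931/343)*(148/62547) = 24557788/21453621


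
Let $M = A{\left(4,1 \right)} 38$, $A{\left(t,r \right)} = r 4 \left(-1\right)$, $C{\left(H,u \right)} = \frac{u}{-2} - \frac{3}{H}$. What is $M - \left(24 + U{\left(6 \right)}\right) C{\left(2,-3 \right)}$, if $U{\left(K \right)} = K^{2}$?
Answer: $-152$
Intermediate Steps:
$C{\left(H,u \right)} = - \frac{3}{H} - \frac{u}{2}$ ($C{\left(H,u \right)} = u \left(- \frac{1}{2}\right) - \frac{3}{H} = - \frac{u}{2} - \frac{3}{H} = - \frac{3}{H} - \frac{u}{2}$)
$A{\left(t,r \right)} = - 4 r$ ($A{\left(t,r \right)} = 4 r \left(-1\right) = - 4 r$)
$M = -152$ ($M = \left(-4\right) 1 \cdot 38 = \left(-4\right) 38 = -152$)
$M - \left(24 + U{\left(6 \right)}\right) C{\left(2,-3 \right)} = -152 - \left(24 + 6^{2}\right) \left(- \frac{3}{2} - - \frac{3}{2}\right) = -152 - \left(24 + 36\right) \left(\left(-3\right) \frac{1}{2} + \frac{3}{2}\right) = -152 - 60 \left(- \frac{3}{2} + \frac{3}{2}\right) = -152 - 60 \cdot 0 = -152 - 0 = -152 + 0 = -152$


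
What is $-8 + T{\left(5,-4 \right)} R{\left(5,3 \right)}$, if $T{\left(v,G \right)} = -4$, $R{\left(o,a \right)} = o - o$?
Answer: $-8$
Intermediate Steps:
$R{\left(o,a \right)} = 0$
$-8 + T{\left(5,-4 \right)} R{\left(5,3 \right)} = -8 - 0 = -8 + 0 = -8$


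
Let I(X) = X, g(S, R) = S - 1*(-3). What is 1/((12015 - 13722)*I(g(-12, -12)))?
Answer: 1/15363 ≈ 6.5091e-5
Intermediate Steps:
g(S, R) = 3 + S (g(S, R) = S + 3 = 3 + S)
1/((12015 - 13722)*I(g(-12, -12))) = 1/((12015 - 13722)*(3 - 12)) = 1/(-1707*(-9)) = -1/1707*(-⅑) = 1/15363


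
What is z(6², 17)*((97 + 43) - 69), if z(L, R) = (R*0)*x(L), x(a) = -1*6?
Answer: 0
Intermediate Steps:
x(a) = -6
z(L, R) = 0 (z(L, R) = (R*0)*(-6) = 0*(-6) = 0)
z(6², 17)*((97 + 43) - 69) = 0*((97 + 43) - 69) = 0*(140 - 69) = 0*71 = 0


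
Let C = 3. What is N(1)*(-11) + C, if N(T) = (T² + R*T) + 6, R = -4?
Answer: -30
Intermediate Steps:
N(T) = 6 + T² - 4*T (N(T) = (T² - 4*T) + 6 = 6 + T² - 4*T)
N(1)*(-11) + C = (6 + 1² - 4*1)*(-11) + 3 = (6 + 1 - 4)*(-11) + 3 = 3*(-11) + 3 = -33 + 3 = -30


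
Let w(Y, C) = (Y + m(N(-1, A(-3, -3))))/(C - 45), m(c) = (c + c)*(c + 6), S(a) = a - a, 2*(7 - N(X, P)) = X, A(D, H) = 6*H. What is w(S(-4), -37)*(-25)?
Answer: 10125/164 ≈ 61.738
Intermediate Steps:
N(X, P) = 7 - X/2
S(a) = 0
m(c) = 2*c*(6 + c) (m(c) = (2*c)*(6 + c) = 2*c*(6 + c))
w(Y, C) = (405/2 + Y)/(-45 + C) (w(Y, C) = (Y + 2*(7 - ½*(-1))*(6 + (7 - ½*(-1))))/(C - 45) = (Y + 2*(7 + ½)*(6 + (7 + ½)))/(-45 + C) = (Y + 2*(15/2)*(6 + 15/2))/(-45 + C) = (Y + 2*(15/2)*(27/2))/(-45 + C) = (Y + 405/2)/(-45 + C) = (405/2 + Y)/(-45 + C))
w(S(-4), -37)*(-25) = ((405/2 + 0)/(-45 - 37))*(-25) = ((405/2)/(-82))*(-25) = -1/82*405/2*(-25) = -405/164*(-25) = 10125/164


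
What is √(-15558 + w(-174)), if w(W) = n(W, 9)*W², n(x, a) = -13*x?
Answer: √68468754 ≈ 8274.6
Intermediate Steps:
w(W) = -13*W³ (w(W) = (-13*W)*W² = -13*W³)
√(-15558 + w(-174)) = √(-15558 - 13*(-174)³) = √(-15558 - 13*(-5268024)) = √(-15558 + 68484312) = √68468754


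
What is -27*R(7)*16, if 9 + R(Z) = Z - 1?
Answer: 1296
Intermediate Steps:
R(Z) = -10 + Z (R(Z) = -9 + (Z - 1) = -9 + (-1 + Z) = -10 + Z)
-27*R(7)*16 = -27*(-10 + 7)*16 = -27*(-3)*16 = 81*16 = 1296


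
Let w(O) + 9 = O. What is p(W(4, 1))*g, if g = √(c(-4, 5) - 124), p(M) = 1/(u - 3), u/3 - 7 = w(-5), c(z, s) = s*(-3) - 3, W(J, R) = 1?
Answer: -I*√142/24 ≈ -0.49652*I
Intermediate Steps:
w(O) = -9 + O
c(z, s) = -3 - 3*s (c(z, s) = -3*s - 3 = -3 - 3*s)
u = -21 (u = 21 + 3*(-9 - 5) = 21 + 3*(-14) = 21 - 42 = -21)
p(M) = -1/24 (p(M) = 1/(-21 - 3) = 1/(-24) = -1/24)
g = I*√142 (g = √((-3 - 3*5) - 124) = √((-3 - 15) - 124) = √(-18 - 124) = √(-142) = I*√142 ≈ 11.916*I)
p(W(4, 1))*g = -I*√142/24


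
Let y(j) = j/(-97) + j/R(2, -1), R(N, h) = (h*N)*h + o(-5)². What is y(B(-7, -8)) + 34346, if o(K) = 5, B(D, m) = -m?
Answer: 89952734/2619 ≈ 34346.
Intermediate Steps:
R(N, h) = 25 + N*h² (R(N, h) = (h*N)*h + 5² = (N*h)*h + 25 = N*h² + 25 = 25 + N*h²)
y(j) = 70*j/2619 (y(j) = j/(-97) + j/(25 + 2*(-1)²) = j*(-1/97) + j/(25 + 2*1) = -j/97 + j/(25 + 2) = -j/97 + j/27 = 70*j/2619)
y(B(-7, -8)) + 34346 = 70*(-1*(-8))/2619 + 34346 = (70/2619)*8 + 34346 = 560/2619 + 34346 = 89952734/2619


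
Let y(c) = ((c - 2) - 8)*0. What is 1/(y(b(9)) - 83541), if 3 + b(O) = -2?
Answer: -1/83541 ≈ -1.1970e-5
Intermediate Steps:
b(O) = -5 (b(O) = -3 - 2 = -5)
y(c) = 0 (y(c) = ((-2 + c) - 8)*0 = (-10 + c)*0 = 0)
1/(y(b(9)) - 83541) = 1/(0 - 83541) = 1/(-83541) = -1/83541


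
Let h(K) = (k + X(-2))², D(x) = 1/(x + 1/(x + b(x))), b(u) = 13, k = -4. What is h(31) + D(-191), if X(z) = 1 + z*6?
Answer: 7649597/33999 ≈ 224.99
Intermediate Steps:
X(z) = 1 + 6*z
D(x) = 1/(x + 1/(13 + x)) (D(x) = 1/(x + 1/(x + 13)) = 1/(x + 1/(13 + x)))
h(K) = 225 (h(K) = (-4 + (1 + 6*(-2)))² = (-4 + (1 - 12))² = (-4 - 11)² = (-15)² = 225)
h(31) + D(-191) = 225 + (13 - 191)/(1 + (-191)² + 13*(-191)) = 225 - 178/(1 + 36481 - 2483) = 225 - 178/33999 = 7649597/33999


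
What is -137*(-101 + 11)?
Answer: 12330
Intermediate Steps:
-137*(-101 + 11) = -137*(-90) = 12330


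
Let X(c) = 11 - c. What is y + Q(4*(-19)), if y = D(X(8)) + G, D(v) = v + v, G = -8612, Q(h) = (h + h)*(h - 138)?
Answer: 23922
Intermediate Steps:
Q(h) = 2*h*(-138 + h) (Q(h) = (2*h)*(-138 + h) = 2*h*(-138 + h))
D(v) = 2*v
y = -8606 (y = 2*(11 - 1*8) - 8612 = 2*(11 - 8) - 8612 = 2*3 - 8612 = 6 - 8612 = -8606)
y + Q(4*(-19)) = -8606 + 2*(4*(-19))*(-138 + 4*(-19)) = -8606 + 2*(-76)*(-138 - 76) = -8606 + 2*(-76)*(-214) = -8606 + 32528 = 23922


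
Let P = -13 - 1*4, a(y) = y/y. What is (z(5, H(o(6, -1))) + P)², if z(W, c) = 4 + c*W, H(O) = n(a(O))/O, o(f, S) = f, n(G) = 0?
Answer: 169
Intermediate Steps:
a(y) = 1
H(O) = 0 (H(O) = 0/O = 0)
z(W, c) = 4 + W*c
P = -17 (P = -13 - 4 = -17)
(z(5, H(o(6, -1))) + P)² = ((4 + 5*0) - 17)² = ((4 + 0) - 17)² = (4 - 17)² = (-13)² = 169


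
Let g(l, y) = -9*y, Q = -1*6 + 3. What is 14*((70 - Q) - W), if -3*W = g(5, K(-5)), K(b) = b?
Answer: 1232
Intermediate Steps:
Q = -3 (Q = -6 + 3 = -3)
W = -15 (W = -(-3)*(-5) = -⅓*45 = -15)
14*((70 - Q) - W) = 14*((70 - 1*(-3)) - 1*(-15)) = 14*((70 + 3) + 15) = 14*(73 + 15) = 14*88 = 1232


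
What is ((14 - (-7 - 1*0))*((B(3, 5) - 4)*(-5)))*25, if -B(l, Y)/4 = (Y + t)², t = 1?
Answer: 388500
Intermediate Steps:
B(l, Y) = -4*(1 + Y)² (B(l, Y) = -4*(Y + 1)² = -4*(1 + Y)²)
((14 - (-7 - 1*0))*((B(3, 5) - 4)*(-5)))*25 = ((14 - (-7 - 1*0))*((-4*(1 + 5)² - 4)*(-5)))*25 = ((14 - (-7 + 0))*((-4*6² - 4)*(-5)))*25 = ((14 - 1*(-7))*((-4*36 - 4)*(-5)))*25 = ((14 + 7)*((-144 - 4)*(-5)))*25 = (21*(-148*(-5)))*25 = (21*740)*25 = 15540*25 = 388500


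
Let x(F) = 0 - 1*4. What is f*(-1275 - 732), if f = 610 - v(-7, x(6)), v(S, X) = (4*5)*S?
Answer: -1505250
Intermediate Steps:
x(F) = -4 (x(F) = 0 - 4 = -4)
v(S, X) = 20*S
f = 750 (f = 610 - 20*(-7) = 610 - 1*(-140) = 610 + 140 = 750)
f*(-1275 - 732) = 750*(-1275 - 732) = 750*(-2007) = -1505250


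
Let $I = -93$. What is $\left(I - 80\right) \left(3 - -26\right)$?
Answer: $-5017$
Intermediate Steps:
$\left(I - 80\right) \left(3 - -26\right) = \left(-93 - 80\right) \left(3 - -26\right) = - 173 \left(3 + 26\right) = \left(-173\right) 29 = -5017$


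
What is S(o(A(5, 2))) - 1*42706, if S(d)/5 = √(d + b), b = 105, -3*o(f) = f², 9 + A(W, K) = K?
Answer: -42706 + 5*√798/3 ≈ -42659.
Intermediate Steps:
A(W, K) = -9 + K
o(f) = -f²/3
S(d) = 5*√(105 + d) (S(d) = 5*√(d + 105) = 5*√(105 + d))
S(o(A(5, 2))) - 1*42706 = 5*√(105 - (-9 + 2)²/3) - 1*42706 = 5*√(105 - ⅓*(-7)²) - 42706 = 5*√(105 - ⅓*49) - 42706 = 5*√(105 - 49/3) - 42706 = 5*√(266/3) - 42706 = 5*(√798/3) - 42706 = 5*√798/3 - 42706 = -42706 + 5*√798/3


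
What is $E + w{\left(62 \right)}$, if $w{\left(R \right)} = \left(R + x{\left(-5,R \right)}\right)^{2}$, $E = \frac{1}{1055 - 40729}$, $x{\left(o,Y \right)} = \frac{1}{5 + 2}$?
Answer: $\frac{7507312601}{1944026} \approx 3861.7$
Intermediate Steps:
$x{\left(o,Y \right)} = \frac{1}{7}$
$E = - \frac{1}{39674}$ ($E = \frac{1}{-39674} = - \frac{1}{39674} \approx -2.5205 \cdot 10^{-5}$)
$w{\left(R \right)} = \left(\frac{1}{7} + R\right)^{2}$ ($w{\left(R \right)} = \left(R + \frac{1}{7}\right)^{2} = \left(\frac{1}{7} + R\right)^{2}$)
$E + w{\left(62 \right)} = - \frac{1}{39674} + \frac{\left(1 + 7 \cdot 62\right)^{2}}{49} = - \frac{1}{39674} + \frac{\left(1 + 434\right)^{2}}{49} = - \frac{1}{39674} + \frac{435^{2}}{49} = - \frac{1}{39674} + \frac{1}{49} \cdot 189225 = - \frac{1}{39674} + \frac{189225}{49} = \frac{7507312601}{1944026}$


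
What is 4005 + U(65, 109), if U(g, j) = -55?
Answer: 3950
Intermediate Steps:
4005 + U(65, 109) = 4005 - 55 = 3950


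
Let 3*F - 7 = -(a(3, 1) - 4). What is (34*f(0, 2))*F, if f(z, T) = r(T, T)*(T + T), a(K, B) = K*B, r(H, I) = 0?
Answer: 0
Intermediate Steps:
a(K, B) = B*K
f(z, T) = 0 (f(z, T) = 0*(T + T) = 0*(2*T) = 0)
F = 8/3 (F = 7/3 + (-(1*3 - 4))/3 = 7/3 + (-(3 - 4))/3 = 7/3 + (-1*(-1))/3 = 7/3 + (⅓)*1 = 7/3 + ⅓ = 8/3 ≈ 2.6667)
(34*f(0, 2))*F = (34*0)*(8/3) = 0*(8/3) = 0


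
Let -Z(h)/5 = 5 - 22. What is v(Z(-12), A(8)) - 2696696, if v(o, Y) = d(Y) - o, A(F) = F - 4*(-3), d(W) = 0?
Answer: -2696781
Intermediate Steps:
Z(h) = 85 (Z(h) = -5*(5 - 22) = -5*(-17) = 85)
A(F) = 12 + F (A(F) = F + 12 = 12 + F)
v(o, Y) = -o (v(o, Y) = 0 - o = -o)
v(Z(-12), A(8)) - 2696696 = -1*85 - 2696696 = -85 - 2696696 = -2696781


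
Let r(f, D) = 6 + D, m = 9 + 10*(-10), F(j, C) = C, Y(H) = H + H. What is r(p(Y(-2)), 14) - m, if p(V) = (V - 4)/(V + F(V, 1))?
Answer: 111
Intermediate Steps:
Y(H) = 2*H
m = -91 (m = 9 - 100 = -91)
p(V) = (-4 + V)/(1 + V) (p(V) = (V - 4)/(V + 1) = (-4 + V)/(1 + V))
r(p(Y(-2)), 14) - m = (6 + 14) - 1*(-91) = 20 + 91 = 111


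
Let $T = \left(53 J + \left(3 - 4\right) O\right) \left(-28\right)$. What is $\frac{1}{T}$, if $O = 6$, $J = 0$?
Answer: $\frac{1}{168} \approx 0.0059524$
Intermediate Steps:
$T = 168$ ($T = \left(53 \cdot 0 + \left(3 - 4\right) 6\right) \left(-28\right) = \left(0 - 6\right) \left(-28\right) = \left(-6\right) \left(-28\right) = 168$)
$\frac{1}{T} = \frac{1}{168}$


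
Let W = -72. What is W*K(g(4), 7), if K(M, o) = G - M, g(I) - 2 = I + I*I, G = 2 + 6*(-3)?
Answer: 2736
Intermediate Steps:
G = -16 (G = 2 - 18 = -16)
g(I) = 2 + I + I**2 (g(I) = 2 + (I + I*I) = 2 + (I + I**2) = 2 + I + I**2)
K(M, o) = -16 - M
W*K(g(4), 7) = -72*(-16 - (2 + 4 + 4**2)) = -72*(-16 - (2 + 4 + 16)) = -72*(-16 - 1*22) = -72*(-16 - 22) = -72*(-38) = 2736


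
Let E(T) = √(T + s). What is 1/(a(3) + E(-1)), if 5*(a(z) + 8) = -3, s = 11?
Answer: -215/1599 - 25*√10/1599 ≈ -0.18390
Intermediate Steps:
a(z) = -43/5 (a(z) = -8 + (⅕)*(-3) = -8 - ⅗ = -43/5)
E(T) = √(11 + T) (E(T) = √(T + 11) = √(11 + T))
1/(a(3) + E(-1)) = 1/(-43/5 + √(11 - 1)) = 1/(-43/5 + √10)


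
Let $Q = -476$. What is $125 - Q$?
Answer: $601$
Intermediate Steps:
$125 - Q = 125 - -476 = 125 + 476 = 601$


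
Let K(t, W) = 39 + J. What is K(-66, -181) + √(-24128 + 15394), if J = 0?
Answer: 39 + I*√8734 ≈ 39.0 + 93.456*I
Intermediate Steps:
K(t, W) = 39 (K(t, W) = 39 + 0 = 39)
K(-66, -181) + √(-24128 + 15394) = 39 + √(-24128 + 15394) = 39 + √(-8734) = 39 + I*√8734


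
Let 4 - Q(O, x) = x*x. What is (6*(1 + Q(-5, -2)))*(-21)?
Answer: -126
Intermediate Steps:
Q(O, x) = 4 - x² (Q(O, x) = 4 - x*x = 4 - x²)
(6*(1 + Q(-5, -2)))*(-21) = (6*(1 + (4 - 1*(-2)²)))*(-21) = (6*(1 + (4 - 1*4)))*(-21) = (6*(1 + (4 - 4)))*(-21) = (6*(1 + 0))*(-21) = (6*1)*(-21) = 6*(-21) = -126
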